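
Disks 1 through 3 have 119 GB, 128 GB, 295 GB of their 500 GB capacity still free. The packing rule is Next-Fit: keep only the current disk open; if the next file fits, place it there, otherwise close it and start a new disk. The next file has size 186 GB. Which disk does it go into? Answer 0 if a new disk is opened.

3

Next-Fit only looks at disk 3, which has 295 GB free.
186 GB fits there.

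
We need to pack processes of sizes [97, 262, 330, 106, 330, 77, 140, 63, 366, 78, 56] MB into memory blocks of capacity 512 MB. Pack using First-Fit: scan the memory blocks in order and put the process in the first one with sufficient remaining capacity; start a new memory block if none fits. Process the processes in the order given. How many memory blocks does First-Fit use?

4 memory blocks

memory block 1: place 97 MB, 415 MB left
memory block 1: place 262 MB, 153 MB left
memory block 2: place 330 MB, 182 MB left
memory block 1: place 106 MB, 47 MB left
memory block 3: place 330 MB, 182 MB left
memory block 2: place 77 MB, 105 MB left
memory block 3: place 140 MB, 42 MB left
memory block 2: place 63 MB, 42 MB left
memory block 4: place 366 MB, 146 MB left
memory block 4: place 78 MB, 68 MB left
memory block 4: place 56 MB, 12 MB left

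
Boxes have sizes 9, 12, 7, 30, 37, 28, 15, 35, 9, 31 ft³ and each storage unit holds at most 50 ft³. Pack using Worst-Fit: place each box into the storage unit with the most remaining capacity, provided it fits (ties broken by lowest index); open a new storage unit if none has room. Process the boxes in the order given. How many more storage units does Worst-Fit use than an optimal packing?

1

Worst-Fit: [9,12,7,15] [30] [37] [28,9] [35] [31] → 6 storage units.
Total size 213 ft³; any packing needs at least ⌈213/50⌉ = 5 storage units.
An optimal packing achieves that bound: [37,12] [35,15] [31,9,9] [30,7] [28] → 5 storage units.
Excess: 6 − 5 = 1.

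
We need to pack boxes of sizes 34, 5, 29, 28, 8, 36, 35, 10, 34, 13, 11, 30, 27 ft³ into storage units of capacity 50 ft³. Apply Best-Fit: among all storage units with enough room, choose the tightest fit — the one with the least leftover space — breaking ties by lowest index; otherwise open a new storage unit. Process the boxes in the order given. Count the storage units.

Put 34 ft³ in storage unit 1; 16 ft³ remain.
Put 5 ft³ in storage unit 1; 11 ft³ remain.
Put 29 ft³ in storage unit 2; 21 ft³ remain.
Put 28 ft³ in storage unit 3; 22 ft³ remain.
Put 8 ft³ in storage unit 1; 3 ft³ remain.
Put 36 ft³ in storage unit 4; 14 ft³ remain.
Put 35 ft³ in storage unit 5; 15 ft³ remain.
Put 10 ft³ in storage unit 4; 4 ft³ remain.
Put 34 ft³ in storage unit 6; 16 ft³ remain.
Put 13 ft³ in storage unit 5; 2 ft³ remain.
Put 11 ft³ in storage unit 6; 5 ft³ remain.
Put 30 ft³ in storage unit 7; 20 ft³ remain.
Put 27 ft³ in storage unit 8; 23 ft³ remain.
Final storage units: [34,5,8] [29] [28] [36,10] [35,13] [34,11] [30] [27].

8 storage units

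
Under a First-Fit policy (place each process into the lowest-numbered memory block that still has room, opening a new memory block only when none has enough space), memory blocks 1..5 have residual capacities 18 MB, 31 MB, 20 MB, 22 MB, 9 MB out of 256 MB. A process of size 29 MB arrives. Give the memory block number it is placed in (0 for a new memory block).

Memory blocks with room: memory block 2 (31 MB).
The first with room is memory block 2.

2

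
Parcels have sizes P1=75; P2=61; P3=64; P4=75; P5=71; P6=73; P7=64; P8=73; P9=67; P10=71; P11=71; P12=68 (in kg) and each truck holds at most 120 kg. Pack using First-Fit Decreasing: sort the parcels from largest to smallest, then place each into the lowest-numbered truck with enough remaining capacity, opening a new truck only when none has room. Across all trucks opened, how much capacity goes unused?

607

Sorted descending: 75, 75, 73, 73, 71, 71, 71, 68, 67, 64, 64, 61.
Put 75 kg in truck 1; 45 kg remain.
Put 75 kg in truck 2; 45 kg remain.
Put 73 kg in truck 3; 47 kg remain.
Put 73 kg in truck 4; 47 kg remain.
Put 71 kg in truck 5; 49 kg remain.
Put 71 kg in truck 6; 49 kg remain.
Put 71 kg in truck 7; 49 kg remain.
Put 68 kg in truck 8; 52 kg remain.
Put 67 kg in truck 9; 53 kg remain.
Put 64 kg in truck 10; 56 kg remain.
Put 64 kg in truck 11; 56 kg remain.
Put 61 kg in truck 12; 59 kg remain.
12 trucks × 120 kg = 1440 kg; used 833 kg; unused 607 kg.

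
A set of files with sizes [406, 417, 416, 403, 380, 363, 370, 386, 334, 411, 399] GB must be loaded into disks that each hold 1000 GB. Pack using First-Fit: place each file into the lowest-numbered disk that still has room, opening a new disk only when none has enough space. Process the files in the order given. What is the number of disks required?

406 GB → disk 1 (remaining 594 GB)
417 GB → disk 1 (remaining 177 GB)
416 GB → disk 2 (remaining 584 GB)
403 GB → disk 2 (remaining 181 GB)
380 GB → disk 3 (remaining 620 GB)
363 GB → disk 3 (remaining 257 GB)
370 GB → disk 4 (remaining 630 GB)
386 GB → disk 4 (remaining 244 GB)
334 GB → disk 5 (remaining 666 GB)
411 GB → disk 5 (remaining 255 GB)
399 GB → disk 6 (remaining 601 GB)

6 disks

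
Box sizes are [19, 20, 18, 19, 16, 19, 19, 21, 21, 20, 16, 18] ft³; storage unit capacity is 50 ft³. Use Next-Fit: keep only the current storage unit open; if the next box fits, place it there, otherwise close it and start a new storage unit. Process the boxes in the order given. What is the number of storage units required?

storage unit 1: place 19 ft³, 31 ft³ left
storage unit 1: place 20 ft³, 11 ft³ left
storage unit 2: place 18 ft³, 32 ft³ left
storage unit 2: place 19 ft³, 13 ft³ left
storage unit 3: place 16 ft³, 34 ft³ left
storage unit 3: place 19 ft³, 15 ft³ left
storage unit 4: place 19 ft³, 31 ft³ left
storage unit 4: place 21 ft³, 10 ft³ left
storage unit 5: place 21 ft³, 29 ft³ left
storage unit 5: place 20 ft³, 9 ft³ left
storage unit 6: place 16 ft³, 34 ft³ left
storage unit 6: place 18 ft³, 16 ft³ left

6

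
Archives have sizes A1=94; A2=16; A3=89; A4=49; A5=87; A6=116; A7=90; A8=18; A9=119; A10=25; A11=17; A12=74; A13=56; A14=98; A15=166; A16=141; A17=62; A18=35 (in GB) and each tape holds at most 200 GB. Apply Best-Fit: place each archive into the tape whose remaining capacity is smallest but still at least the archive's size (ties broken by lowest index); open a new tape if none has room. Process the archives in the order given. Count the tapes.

8 tapes

tape 1: place A1 (94 GB), 106 GB left
tape 1: place A2 (16 GB), 90 GB left
tape 1: place A3 (89 GB), 1 GB left
tape 2: place A4 (49 GB), 151 GB left
tape 2: place A5 (87 GB), 64 GB left
tape 3: place A6 (116 GB), 84 GB left
tape 4: place A7 (90 GB), 110 GB left
tape 2: place A8 (18 GB), 46 GB left
tape 5: place A9 (119 GB), 81 GB left
tape 2: place A10 (25 GB), 21 GB left
tape 2: place A11 (17 GB), 4 GB left
tape 5: place A12 (74 GB), 7 GB left
tape 3: place A13 (56 GB), 28 GB left
tape 4: place A14 (98 GB), 12 GB left
tape 6: place A15 (166 GB), 34 GB left
tape 7: place A16 (141 GB), 59 GB left
tape 8: place A17 (62 GB), 138 GB left
tape 7: place A18 (35 GB), 24 GB left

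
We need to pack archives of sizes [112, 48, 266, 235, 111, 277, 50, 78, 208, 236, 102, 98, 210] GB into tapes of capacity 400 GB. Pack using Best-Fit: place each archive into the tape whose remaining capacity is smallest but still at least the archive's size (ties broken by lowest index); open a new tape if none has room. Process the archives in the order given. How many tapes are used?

6 tapes

112 GB → tape 1 (remaining 288 GB)
48 GB → tape 1 (remaining 240 GB)
266 GB → tape 2 (remaining 134 GB)
235 GB → tape 1 (remaining 5 GB)
111 GB → tape 2 (remaining 23 GB)
277 GB → tape 3 (remaining 123 GB)
50 GB → tape 3 (remaining 73 GB)
78 GB → tape 4 (remaining 322 GB)
208 GB → tape 4 (remaining 114 GB)
236 GB → tape 5 (remaining 164 GB)
102 GB → tape 4 (remaining 12 GB)
98 GB → tape 5 (remaining 66 GB)
210 GB → tape 6 (remaining 190 GB)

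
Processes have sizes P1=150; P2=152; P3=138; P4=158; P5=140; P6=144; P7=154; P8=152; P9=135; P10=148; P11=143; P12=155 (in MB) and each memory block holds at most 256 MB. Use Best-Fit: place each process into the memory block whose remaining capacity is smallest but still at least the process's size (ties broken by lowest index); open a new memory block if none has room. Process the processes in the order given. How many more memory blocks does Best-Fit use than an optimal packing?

0

Best-Fit: [150] [152] [138] [158] [140] [144] [154] [152] [135] [148] [143] [155] → 12 memory blocks.
12 processes exceed 128 MB (half the capacity), and no two of those can share a memory block, so at least 12 memory blocks are needed.
So 12 is already optimal.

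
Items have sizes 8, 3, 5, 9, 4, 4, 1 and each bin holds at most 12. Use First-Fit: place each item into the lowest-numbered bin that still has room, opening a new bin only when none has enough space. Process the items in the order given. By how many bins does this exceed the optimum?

1

First-Fit: [8,3,1] [5,4] [9] [4] → 4 bins.
Total size 34; any packing needs at least ⌈34/12⌉ = 3 bins.
An optimal packing achieves that bound: [9,3] [8,4] [5,4,1] → 3 bins.
Excess: 4 − 3 = 1.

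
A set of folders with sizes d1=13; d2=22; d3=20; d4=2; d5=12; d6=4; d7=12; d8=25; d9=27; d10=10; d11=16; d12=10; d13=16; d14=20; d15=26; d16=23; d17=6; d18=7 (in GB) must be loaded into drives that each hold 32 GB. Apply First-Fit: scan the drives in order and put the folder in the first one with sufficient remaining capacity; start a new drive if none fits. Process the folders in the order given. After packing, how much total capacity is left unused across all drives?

49

drive 1: place d1 (13 GB), 19 GB left
drive 2: place d2 (22 GB), 10 GB left
drive 3: place d3 (20 GB), 12 GB left
drive 1: place d4 (2 GB), 17 GB left
drive 1: place d5 (12 GB), 5 GB left
drive 1: place d6 (4 GB), 1 GB left
drive 3: place d7 (12 GB), 0 GB left
drive 4: place d8 (25 GB), 7 GB left
drive 5: place d9 (27 GB), 5 GB left
drive 2: place d10 (10 GB), 0 GB left
drive 6: place d11 (16 GB), 16 GB left
drive 6: place d12 (10 GB), 6 GB left
drive 7: place d13 (16 GB), 16 GB left
drive 8: place d14 (20 GB), 12 GB left
drive 9: place d15 (26 GB), 6 GB left
drive 10: place d16 (23 GB), 9 GB left
drive 4: place d17 (6 GB), 1 GB left
drive 7: place d18 (7 GB), 9 GB left
10 drives × 32 GB = 320 GB; used 271 GB; unused 49 GB.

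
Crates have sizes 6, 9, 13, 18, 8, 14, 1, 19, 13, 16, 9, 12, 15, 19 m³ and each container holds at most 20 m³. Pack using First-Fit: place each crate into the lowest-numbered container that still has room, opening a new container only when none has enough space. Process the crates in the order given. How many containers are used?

11

container 1: place 6 m³, 14 m³ left
container 1: place 9 m³, 5 m³ left
container 2: place 13 m³, 7 m³ left
container 3: place 18 m³, 2 m³ left
container 4: place 8 m³, 12 m³ left
container 5: place 14 m³, 6 m³ left
container 1: place 1 m³, 4 m³ left
container 6: place 19 m³, 1 m³ left
container 7: place 13 m³, 7 m³ left
container 8: place 16 m³, 4 m³ left
container 4: place 9 m³, 3 m³ left
container 9: place 12 m³, 8 m³ left
container 10: place 15 m³, 5 m³ left
container 11: place 19 m³, 1 m³ left
Final containers: [6,9,1] [13] [18] [8,9] [14] [19] [13] [16] [12] [15] [19].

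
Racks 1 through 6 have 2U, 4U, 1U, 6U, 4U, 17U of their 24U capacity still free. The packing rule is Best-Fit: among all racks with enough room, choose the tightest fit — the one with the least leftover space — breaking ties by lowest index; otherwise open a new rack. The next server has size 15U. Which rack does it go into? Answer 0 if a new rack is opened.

6

Racks with room: rack 6 (17U).
Tightest fit is rack 6 with 17U free.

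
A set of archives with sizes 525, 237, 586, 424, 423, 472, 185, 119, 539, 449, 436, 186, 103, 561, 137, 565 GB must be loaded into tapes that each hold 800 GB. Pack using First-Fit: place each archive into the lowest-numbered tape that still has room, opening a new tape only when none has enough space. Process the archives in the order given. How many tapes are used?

tape 1: place 525 GB, 275 GB left
tape 1: place 237 GB, 38 GB left
tape 2: place 586 GB, 214 GB left
tape 3: place 424 GB, 376 GB left
tape 4: place 423 GB, 377 GB left
tape 5: place 472 GB, 328 GB left
tape 2: place 185 GB, 29 GB left
tape 3: place 119 GB, 257 GB left
tape 6: place 539 GB, 261 GB left
tape 7: place 449 GB, 351 GB left
tape 8: place 436 GB, 364 GB left
tape 3: place 186 GB, 71 GB left
tape 4: place 103 GB, 274 GB left
tape 9: place 561 GB, 239 GB left
tape 4: place 137 GB, 137 GB left
tape 10: place 565 GB, 235 GB left
Final tapes: [525,237] [586,185] [424,119,186] [423,103,137] [472] [539] [449] [436] [561] [565].

10 tapes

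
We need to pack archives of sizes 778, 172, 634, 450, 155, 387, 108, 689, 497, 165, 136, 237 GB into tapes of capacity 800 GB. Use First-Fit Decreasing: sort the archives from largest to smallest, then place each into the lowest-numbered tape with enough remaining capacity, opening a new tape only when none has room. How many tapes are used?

6

Sorted descending: 778, 689, 634, 497, 450, 387, 237, 172, 165, 155, 136, 108.
tape 1: place 778 GB, 22 GB left
tape 2: place 689 GB, 111 GB left
tape 3: place 634 GB, 166 GB left
tape 4: place 497 GB, 303 GB left
tape 5: place 450 GB, 350 GB left
tape 6: place 387 GB, 413 GB left
tape 4: place 237 GB, 66 GB left
tape 5: place 172 GB, 178 GB left
tape 3: place 165 GB, 1 GB left
tape 5: place 155 GB, 23 GB left
tape 6: place 136 GB, 277 GB left
tape 2: place 108 GB, 3 GB left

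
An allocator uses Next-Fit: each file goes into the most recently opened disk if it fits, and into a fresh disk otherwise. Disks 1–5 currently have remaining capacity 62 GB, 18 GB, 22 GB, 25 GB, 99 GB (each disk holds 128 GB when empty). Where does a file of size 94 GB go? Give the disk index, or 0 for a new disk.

Next-Fit only looks at disk 5, which has 99 GB free.
94 GB fits there.

5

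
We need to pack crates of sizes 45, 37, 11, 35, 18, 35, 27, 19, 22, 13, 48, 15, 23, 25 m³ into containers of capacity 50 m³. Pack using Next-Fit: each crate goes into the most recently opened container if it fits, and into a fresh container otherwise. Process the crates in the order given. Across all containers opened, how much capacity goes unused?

45 m³ → container 1 (remaining 5 m³)
37 m³ → container 2 (remaining 13 m³)
11 m³ → container 2 (remaining 2 m³)
35 m³ → container 3 (remaining 15 m³)
18 m³ → container 4 (remaining 32 m³)
35 m³ → container 5 (remaining 15 m³)
27 m³ → container 6 (remaining 23 m³)
19 m³ → container 6 (remaining 4 m³)
22 m³ → container 7 (remaining 28 m³)
13 m³ → container 7 (remaining 15 m³)
48 m³ → container 8 (remaining 2 m³)
15 m³ → container 9 (remaining 35 m³)
23 m³ → container 9 (remaining 12 m³)
25 m³ → container 10 (remaining 25 m³)
10 containers × 50 m³ = 500 m³; used 373 m³; unused 127 m³.

127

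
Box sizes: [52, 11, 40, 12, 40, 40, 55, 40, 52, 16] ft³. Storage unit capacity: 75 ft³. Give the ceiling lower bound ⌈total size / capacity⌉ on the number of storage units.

Total size = 52 + 11 + 40 + 12 + 40 + 40 + 55 + 40 + 52 + 16 = 358 ft³.
⌈358 / 75⌉ = 5.

5 storage units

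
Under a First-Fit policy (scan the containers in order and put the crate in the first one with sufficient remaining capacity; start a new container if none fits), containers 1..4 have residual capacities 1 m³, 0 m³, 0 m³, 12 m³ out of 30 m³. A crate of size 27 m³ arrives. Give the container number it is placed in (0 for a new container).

No container has ≥ 27 m³ free, so a new container is opened.

0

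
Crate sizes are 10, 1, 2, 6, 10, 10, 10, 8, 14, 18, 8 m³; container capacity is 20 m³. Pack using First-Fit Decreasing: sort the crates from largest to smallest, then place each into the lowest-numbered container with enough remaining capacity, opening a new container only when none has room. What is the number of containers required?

Sorted descending: 18, 14, 10, 10, 10, 10, 8, 8, 6, 2, 1.
Put 18 m³ in container 1; 2 m³ remain.
Put 14 m³ in container 2; 6 m³ remain.
Put 10 m³ in container 3; 10 m³ remain.
Put 10 m³ in container 3; 0 m³ remain.
Put 10 m³ in container 4; 10 m³ remain.
Put 10 m³ in container 4; 0 m³ remain.
Put 8 m³ in container 5; 12 m³ remain.
Put 8 m³ in container 5; 4 m³ remain.
Put 6 m³ in container 2; 0 m³ remain.
Put 2 m³ in container 1; 0 m³ remain.
Put 1 m³ in container 5; 3 m³ remain.

5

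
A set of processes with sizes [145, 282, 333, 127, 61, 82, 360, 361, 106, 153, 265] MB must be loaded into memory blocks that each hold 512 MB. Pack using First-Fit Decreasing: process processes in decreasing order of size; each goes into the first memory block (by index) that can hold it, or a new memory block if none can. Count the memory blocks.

Sorted descending: 361, 360, 333, 282, 265, 153, 145, 127, 106, 82, 61.
memory block 1: place 361 MB, 151 MB left
memory block 2: place 360 MB, 152 MB left
memory block 3: place 333 MB, 179 MB left
memory block 4: place 282 MB, 230 MB left
memory block 5: place 265 MB, 247 MB left
memory block 3: place 153 MB, 26 MB left
memory block 1: place 145 MB, 6 MB left
memory block 2: place 127 MB, 25 MB left
memory block 4: place 106 MB, 124 MB left
memory block 4: place 82 MB, 42 MB left
memory block 5: place 61 MB, 186 MB left

5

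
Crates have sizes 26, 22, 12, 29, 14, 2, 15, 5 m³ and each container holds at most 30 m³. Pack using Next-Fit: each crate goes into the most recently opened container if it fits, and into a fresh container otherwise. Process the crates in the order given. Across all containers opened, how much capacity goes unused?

Put 26 m³ in container 1; 4 m³ remain.
Put 22 m³ in container 2; 8 m³ remain.
Put 12 m³ in container 3; 18 m³ remain.
Put 29 m³ in container 4; 1 m³ remain.
Put 14 m³ in container 5; 16 m³ remain.
Put 2 m³ in container 5; 14 m³ remain.
Put 15 m³ in container 6; 15 m³ remain.
Put 5 m³ in container 6; 10 m³ remain.
6 containers × 30 m³ = 180 m³; used 125 m³; unused 55 m³.

55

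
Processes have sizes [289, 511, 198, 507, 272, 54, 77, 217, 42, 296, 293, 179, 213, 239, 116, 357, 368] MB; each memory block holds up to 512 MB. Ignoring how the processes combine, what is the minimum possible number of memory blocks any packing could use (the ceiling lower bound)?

Total size = 289 + 511 + 198 + 507 + 272 + 54 + 77 + 217 + 42 + 296 + 293 + 179 + 213 + 239 + 116 + 357 + 368 = 4228 MB.
⌈4228 / 512⌉ = 9.

9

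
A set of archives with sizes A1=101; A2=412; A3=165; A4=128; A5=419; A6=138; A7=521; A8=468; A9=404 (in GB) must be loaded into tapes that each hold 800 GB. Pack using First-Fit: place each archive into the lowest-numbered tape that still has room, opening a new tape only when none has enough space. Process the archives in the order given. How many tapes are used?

5

tape 1: place A1 (101 GB), 699 GB left
tape 1: place A2 (412 GB), 287 GB left
tape 1: place A3 (165 GB), 122 GB left
tape 2: place A4 (128 GB), 672 GB left
tape 2: place A5 (419 GB), 253 GB left
tape 2: place A6 (138 GB), 115 GB left
tape 3: place A7 (521 GB), 279 GB left
tape 4: place A8 (468 GB), 332 GB left
tape 5: place A9 (404 GB), 396 GB left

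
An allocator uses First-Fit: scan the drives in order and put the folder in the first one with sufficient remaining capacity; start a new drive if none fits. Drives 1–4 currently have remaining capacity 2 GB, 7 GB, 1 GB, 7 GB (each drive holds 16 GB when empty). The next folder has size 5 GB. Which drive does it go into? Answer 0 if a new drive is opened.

2

Drives with room: drive 2 (7 GB), drive 4 (7 GB).
The first with room is drive 2.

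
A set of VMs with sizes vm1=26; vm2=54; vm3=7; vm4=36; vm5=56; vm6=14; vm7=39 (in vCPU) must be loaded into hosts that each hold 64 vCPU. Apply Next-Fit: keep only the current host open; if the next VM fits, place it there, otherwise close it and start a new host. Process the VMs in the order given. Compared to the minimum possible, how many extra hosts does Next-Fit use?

1

Next-Fit: [26] [54,7] [36] [56] [14,39] → 5 hosts.
Total size 232 vCPU; any packing needs at least ⌈232/64⌉ = 4 hosts.
An optimal packing achieves that bound: [56,7] [54] [39,14] [36,26] → 4 hosts.
Excess: 5 − 4 = 1.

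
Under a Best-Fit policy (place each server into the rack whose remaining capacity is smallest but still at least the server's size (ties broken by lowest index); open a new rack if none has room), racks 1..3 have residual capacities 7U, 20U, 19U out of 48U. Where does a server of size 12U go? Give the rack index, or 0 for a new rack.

Racks with room: rack 2 (20U), rack 3 (19U).
Tightest fit is rack 3 with 19U free.

3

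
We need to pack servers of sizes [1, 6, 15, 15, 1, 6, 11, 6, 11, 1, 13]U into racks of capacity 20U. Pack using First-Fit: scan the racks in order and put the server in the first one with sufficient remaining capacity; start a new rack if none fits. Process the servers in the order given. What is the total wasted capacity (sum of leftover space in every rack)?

1U → rack 1 (remaining 19U)
6U → rack 1 (remaining 13U)
15U → rack 2 (remaining 5U)
15U → rack 3 (remaining 5U)
1U → rack 1 (remaining 12U)
6U → rack 1 (remaining 6U)
11U → rack 4 (remaining 9U)
6U → rack 1 (remaining 0U)
11U → rack 5 (remaining 9U)
1U → rack 2 (remaining 4U)
13U → rack 6 (remaining 7U)
6 racks × 20U = 120U; used 86U; unused 34U.

34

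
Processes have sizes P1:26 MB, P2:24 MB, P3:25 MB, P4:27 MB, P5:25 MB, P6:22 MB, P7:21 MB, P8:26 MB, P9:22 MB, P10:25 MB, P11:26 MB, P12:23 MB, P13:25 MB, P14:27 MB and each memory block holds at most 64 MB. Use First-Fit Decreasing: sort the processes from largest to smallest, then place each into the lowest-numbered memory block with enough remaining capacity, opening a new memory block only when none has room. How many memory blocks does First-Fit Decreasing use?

Sorted descending: 27, 27, 26, 26, 26, 25, 25, 25, 25, 24, 23, 22, 22, 21.
Put 27 MB in memory block 1; 37 MB remain.
Put 27 MB in memory block 1; 10 MB remain.
Put 26 MB in memory block 2; 38 MB remain.
Put 26 MB in memory block 2; 12 MB remain.
Put 26 MB in memory block 3; 38 MB remain.
Put 25 MB in memory block 3; 13 MB remain.
Put 25 MB in memory block 4; 39 MB remain.
Put 25 MB in memory block 4; 14 MB remain.
Put 25 MB in memory block 5; 39 MB remain.
Put 24 MB in memory block 5; 15 MB remain.
Put 23 MB in memory block 6; 41 MB remain.
Put 22 MB in memory block 6; 19 MB remain.
Put 22 MB in memory block 7; 42 MB remain.
Put 21 MB in memory block 7; 21 MB remain.

7 memory blocks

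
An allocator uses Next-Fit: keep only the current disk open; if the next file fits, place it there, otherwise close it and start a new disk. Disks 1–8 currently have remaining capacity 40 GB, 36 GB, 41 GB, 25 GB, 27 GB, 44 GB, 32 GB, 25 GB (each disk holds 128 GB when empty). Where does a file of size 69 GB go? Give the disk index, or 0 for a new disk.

Next-Fit only looks at disk 8, which has 25 GB free.
69 GB does not fit, so a new disk is opened.

0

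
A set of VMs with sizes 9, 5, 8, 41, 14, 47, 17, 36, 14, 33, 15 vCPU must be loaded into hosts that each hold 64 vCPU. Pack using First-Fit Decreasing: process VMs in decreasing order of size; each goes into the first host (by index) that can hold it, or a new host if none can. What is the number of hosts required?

4

Sorted descending: 47, 41, 36, 33, 17, 15, 14, 14, 9, 8, 5.
host 1: place 47 vCPU, 17 vCPU left
host 2: place 41 vCPU, 23 vCPU left
host 3: place 36 vCPU, 28 vCPU left
host 4: place 33 vCPU, 31 vCPU left
host 1: place 17 vCPU, 0 vCPU left
host 2: place 15 vCPU, 8 vCPU left
host 3: place 14 vCPU, 14 vCPU left
host 3: place 14 vCPU, 0 vCPU left
host 4: place 9 vCPU, 22 vCPU left
host 2: place 8 vCPU, 0 vCPU left
host 4: place 5 vCPU, 17 vCPU left
Final hosts: [47,17] [41,15,8] [36,14,14] [33,9,5].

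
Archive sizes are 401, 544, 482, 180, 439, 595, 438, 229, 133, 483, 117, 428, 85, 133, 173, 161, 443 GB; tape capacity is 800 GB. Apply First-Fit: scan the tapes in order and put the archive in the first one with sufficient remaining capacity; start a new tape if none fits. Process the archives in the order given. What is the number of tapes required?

9

Put 401 GB in tape 1; 399 GB remain.
Put 544 GB in tape 2; 256 GB remain.
Put 482 GB in tape 3; 318 GB remain.
Put 180 GB in tape 1; 219 GB remain.
Put 439 GB in tape 4; 361 GB remain.
Put 595 GB in tape 5; 205 GB remain.
Put 438 GB in tape 6; 362 GB remain.
Put 229 GB in tape 2; 27 GB remain.
Put 133 GB in tape 1; 86 GB remain.
Put 483 GB in tape 7; 317 GB remain.
Put 117 GB in tape 3; 201 GB remain.
Put 428 GB in tape 8; 372 GB remain.
Put 85 GB in tape 1; 1 GB remain.
Put 133 GB in tape 3; 68 GB remain.
Put 173 GB in tape 4; 188 GB remain.
Put 161 GB in tape 4; 27 GB remain.
Put 443 GB in tape 9; 357 GB remain.
Final tapes: [401,180,133,85] [544,229] [482,117,133] [439,173,161] [595] [438] [483] [428] [443].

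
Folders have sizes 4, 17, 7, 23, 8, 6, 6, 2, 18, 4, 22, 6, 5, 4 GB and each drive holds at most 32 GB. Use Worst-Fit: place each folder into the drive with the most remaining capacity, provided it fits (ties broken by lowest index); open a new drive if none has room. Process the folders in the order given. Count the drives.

5

Put 4 GB in drive 1; 28 GB remain.
Put 17 GB in drive 1; 11 GB remain.
Put 7 GB in drive 1; 4 GB remain.
Put 23 GB in drive 2; 9 GB remain.
Put 8 GB in drive 2; 1 GB remain.
Put 6 GB in drive 3; 26 GB remain.
Put 6 GB in drive 3; 20 GB remain.
Put 2 GB in drive 3; 18 GB remain.
Put 18 GB in drive 3; 0 GB remain.
Put 4 GB in drive 1; 0 GB remain.
Put 22 GB in drive 4; 10 GB remain.
Put 6 GB in drive 4; 4 GB remain.
Put 5 GB in drive 5; 27 GB remain.
Put 4 GB in drive 5; 23 GB remain.
Final drives: [4,17,7,4] [23,8] [6,6,2,18] [22,6] [5,4].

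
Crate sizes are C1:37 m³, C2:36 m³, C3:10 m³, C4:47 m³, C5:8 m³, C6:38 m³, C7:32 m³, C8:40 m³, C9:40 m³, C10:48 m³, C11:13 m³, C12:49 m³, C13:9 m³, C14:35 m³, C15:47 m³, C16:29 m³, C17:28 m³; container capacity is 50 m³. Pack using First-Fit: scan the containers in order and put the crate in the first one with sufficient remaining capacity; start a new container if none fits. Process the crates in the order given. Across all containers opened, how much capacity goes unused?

104

C1 (37 m³) → container 1 (remaining 13 m³)
C2 (36 m³) → container 2 (remaining 14 m³)
C3 (10 m³) → container 1 (remaining 3 m³)
C4 (47 m³) → container 3 (remaining 3 m³)
C5 (8 m³) → container 2 (remaining 6 m³)
C6 (38 m³) → container 4 (remaining 12 m³)
C7 (32 m³) → container 5 (remaining 18 m³)
C8 (40 m³) → container 6 (remaining 10 m³)
C9 (40 m³) → container 7 (remaining 10 m³)
C10 (48 m³) → container 8 (remaining 2 m³)
C11 (13 m³) → container 5 (remaining 5 m³)
C12 (49 m³) → container 9 (remaining 1 m³)
C13 (9 m³) → container 4 (remaining 3 m³)
C14 (35 m³) → container 10 (remaining 15 m³)
C15 (47 m³) → container 11 (remaining 3 m³)
C16 (29 m³) → container 12 (remaining 21 m³)
C17 (28 m³) → container 13 (remaining 22 m³)
13 containers × 50 m³ = 650 m³; used 546 m³; unused 104 m³.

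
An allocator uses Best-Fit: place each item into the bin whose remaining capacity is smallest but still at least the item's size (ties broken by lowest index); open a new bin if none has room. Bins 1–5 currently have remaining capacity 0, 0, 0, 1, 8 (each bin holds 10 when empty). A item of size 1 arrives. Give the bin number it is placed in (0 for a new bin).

4

Bins with room: bin 4 (1), bin 5 (8).
Tightest fit is bin 4 with 1 free.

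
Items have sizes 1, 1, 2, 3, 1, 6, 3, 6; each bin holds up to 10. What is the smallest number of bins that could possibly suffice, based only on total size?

Total size = 1 + 1 + 2 + 3 + 1 + 6 + 3 + 6 = 23.
⌈23 / 10⌉ = 3.

3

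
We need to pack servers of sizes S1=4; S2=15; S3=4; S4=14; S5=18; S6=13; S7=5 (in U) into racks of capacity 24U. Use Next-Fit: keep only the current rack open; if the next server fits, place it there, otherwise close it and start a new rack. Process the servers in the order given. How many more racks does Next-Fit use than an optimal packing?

0

Next-Fit: [4,15,4] [14] [18] [13,5] → 4 racks.
Total size 73U; any packing needs at least ⌈73/24⌉ = 4 racks.
So 4 is already optimal.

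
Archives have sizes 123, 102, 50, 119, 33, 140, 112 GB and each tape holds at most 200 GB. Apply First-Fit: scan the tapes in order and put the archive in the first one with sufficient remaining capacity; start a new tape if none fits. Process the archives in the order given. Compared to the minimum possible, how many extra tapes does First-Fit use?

First-Fit: [123,50] [102,33] [119] [140] [112] → 5 tapes.
5 archives exceed 100 GB (half the capacity), and no two of those can share a tape, so at least 5 tapes are needed.
So 5 is already optimal.

0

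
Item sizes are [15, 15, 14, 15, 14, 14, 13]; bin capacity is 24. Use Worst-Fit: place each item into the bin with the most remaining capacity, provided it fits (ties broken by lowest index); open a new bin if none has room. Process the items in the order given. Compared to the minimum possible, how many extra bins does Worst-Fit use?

0

Worst-Fit: [15] [15] [14] [15] [14] [14] [13] → 7 bins.
7 items exceed 12 (half the capacity), and no two of those can share a bin, so at least 7 bins are needed.
So 7 is already optimal.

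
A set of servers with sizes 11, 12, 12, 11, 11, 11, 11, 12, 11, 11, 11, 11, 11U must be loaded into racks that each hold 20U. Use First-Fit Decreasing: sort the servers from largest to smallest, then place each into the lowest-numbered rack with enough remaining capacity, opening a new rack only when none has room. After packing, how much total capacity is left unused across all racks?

114

Sorted descending: 12, 12, 12, 11, 11, 11, 11, 11, 11, 11, 11, 11, 11.
rack 1: place 12U, 8U left
rack 2: place 12U, 8U left
rack 3: place 12U, 8U left
rack 4: place 11U, 9U left
rack 5: place 11U, 9U left
rack 6: place 11U, 9U left
rack 7: place 11U, 9U left
rack 8: place 11U, 9U left
rack 9: place 11U, 9U left
rack 10: place 11U, 9U left
rack 11: place 11U, 9U left
rack 12: place 11U, 9U left
rack 13: place 11U, 9U left
13 racks × 20U = 260U; used 146U; unused 114U.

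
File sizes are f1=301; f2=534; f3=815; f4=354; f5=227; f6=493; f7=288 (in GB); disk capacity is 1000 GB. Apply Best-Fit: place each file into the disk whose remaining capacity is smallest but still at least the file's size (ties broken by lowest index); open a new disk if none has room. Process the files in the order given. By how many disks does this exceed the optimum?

0

Best-Fit: [301,534] [815] [354,227,288] [493] → 4 disks.
Total size 3012 GB; any packing needs at least ⌈3012/1000⌉ = 4 disks.
So 4 is already optimal.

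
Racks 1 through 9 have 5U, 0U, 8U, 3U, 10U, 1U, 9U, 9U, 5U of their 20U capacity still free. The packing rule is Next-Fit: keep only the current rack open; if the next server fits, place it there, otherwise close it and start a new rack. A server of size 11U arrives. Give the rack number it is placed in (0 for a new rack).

0

Next-Fit only looks at rack 9, which has 5U free.
11U does not fit, so a new rack is opened.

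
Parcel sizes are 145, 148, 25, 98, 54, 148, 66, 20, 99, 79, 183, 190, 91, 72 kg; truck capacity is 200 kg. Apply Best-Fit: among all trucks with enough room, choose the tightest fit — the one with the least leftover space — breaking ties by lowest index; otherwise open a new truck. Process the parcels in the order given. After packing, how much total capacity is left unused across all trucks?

182

145 kg → truck 1 (remaining 55 kg)
148 kg → truck 2 (remaining 52 kg)
25 kg → truck 2 (remaining 27 kg)
98 kg → truck 3 (remaining 102 kg)
54 kg → truck 1 (remaining 1 kg)
148 kg → truck 4 (remaining 52 kg)
66 kg → truck 3 (remaining 36 kg)
20 kg → truck 2 (remaining 7 kg)
99 kg → truck 5 (remaining 101 kg)
79 kg → truck 5 (remaining 22 kg)
183 kg → truck 6 (remaining 17 kg)
190 kg → truck 7 (remaining 10 kg)
91 kg → truck 8 (remaining 109 kg)
72 kg → truck 8 (remaining 37 kg)
8 trucks × 200 kg = 1600 kg; used 1418 kg; unused 182 kg.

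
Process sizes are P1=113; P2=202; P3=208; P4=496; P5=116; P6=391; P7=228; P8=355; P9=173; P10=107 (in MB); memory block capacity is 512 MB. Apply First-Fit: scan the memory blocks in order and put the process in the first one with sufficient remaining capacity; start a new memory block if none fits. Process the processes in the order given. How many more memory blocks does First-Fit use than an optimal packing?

First-Fit: [113,202,116] [208,228] [496] [391,107] [355] [173] → 6 memory blocks.
Total size 2389 MB; any packing needs at least ⌈2389/512⌉ = 5 memory blocks.
An optimal packing achieves that bound: [496] [391,116] [355,113] [228,208] [202,173,107] → 5 memory blocks.
Excess: 6 − 5 = 1.

1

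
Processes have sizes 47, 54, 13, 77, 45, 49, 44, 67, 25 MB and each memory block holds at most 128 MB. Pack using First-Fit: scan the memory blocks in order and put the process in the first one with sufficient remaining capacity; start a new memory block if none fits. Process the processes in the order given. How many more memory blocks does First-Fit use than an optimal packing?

0

First-Fit: [47,54,13] [77,45] [49,44,25] [67] → 4 memory blocks.
Total size 421 MB; any packing needs at least ⌈421/128⌉ = 4 memory blocks.
So 4 is already optimal.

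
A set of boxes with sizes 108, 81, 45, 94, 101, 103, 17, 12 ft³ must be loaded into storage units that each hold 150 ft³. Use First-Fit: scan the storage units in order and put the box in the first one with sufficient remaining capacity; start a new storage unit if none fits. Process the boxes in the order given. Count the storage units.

storage unit 1: place 108 ft³, 42 ft³ left
storage unit 2: place 81 ft³, 69 ft³ left
storage unit 2: place 45 ft³, 24 ft³ left
storage unit 3: place 94 ft³, 56 ft³ left
storage unit 4: place 101 ft³, 49 ft³ left
storage unit 5: place 103 ft³, 47 ft³ left
storage unit 1: place 17 ft³, 25 ft³ left
storage unit 1: place 12 ft³, 13 ft³ left

5 storage units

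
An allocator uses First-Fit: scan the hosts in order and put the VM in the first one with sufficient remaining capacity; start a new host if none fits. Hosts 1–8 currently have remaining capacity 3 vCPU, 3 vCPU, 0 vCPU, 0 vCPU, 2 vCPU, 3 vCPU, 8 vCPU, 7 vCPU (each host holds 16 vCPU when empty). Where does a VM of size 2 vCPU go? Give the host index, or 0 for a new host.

Hosts with room: host 1 (3 vCPU), host 2 (3 vCPU), host 5 (2 vCPU), host 6 (3 vCPU), host 7 (8 vCPU), host 8 (7 vCPU).
The first with room is host 1.

1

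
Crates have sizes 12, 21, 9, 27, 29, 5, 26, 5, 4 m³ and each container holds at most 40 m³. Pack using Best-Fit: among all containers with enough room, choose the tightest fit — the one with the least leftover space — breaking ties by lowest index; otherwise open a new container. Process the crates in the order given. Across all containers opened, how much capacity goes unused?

22

container 1: place 12 m³, 28 m³ left
container 1: place 21 m³, 7 m³ left
container 2: place 9 m³, 31 m³ left
container 2: place 27 m³, 4 m³ left
container 3: place 29 m³, 11 m³ left
container 1: place 5 m³, 2 m³ left
container 4: place 26 m³, 14 m³ left
container 3: place 5 m³, 6 m³ left
container 2: place 4 m³, 0 m³ left
4 containers × 40 m³ = 160 m³; used 138 m³; unused 22 m³.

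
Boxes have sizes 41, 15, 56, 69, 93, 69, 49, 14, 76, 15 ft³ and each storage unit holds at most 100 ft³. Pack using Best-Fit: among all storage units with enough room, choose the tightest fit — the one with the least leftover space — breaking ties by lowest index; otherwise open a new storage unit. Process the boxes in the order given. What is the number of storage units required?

7

storage unit 1: place 41 ft³, 59 ft³ left
storage unit 1: place 15 ft³, 44 ft³ left
storage unit 2: place 56 ft³, 44 ft³ left
storage unit 3: place 69 ft³, 31 ft³ left
storage unit 4: place 93 ft³, 7 ft³ left
storage unit 5: place 69 ft³, 31 ft³ left
storage unit 6: place 49 ft³, 51 ft³ left
storage unit 3: place 14 ft³, 17 ft³ left
storage unit 7: place 76 ft³, 24 ft³ left
storage unit 3: place 15 ft³, 2 ft³ left
Final storage units: [41,15] [56] [69,14,15] [93] [69] [49] [76].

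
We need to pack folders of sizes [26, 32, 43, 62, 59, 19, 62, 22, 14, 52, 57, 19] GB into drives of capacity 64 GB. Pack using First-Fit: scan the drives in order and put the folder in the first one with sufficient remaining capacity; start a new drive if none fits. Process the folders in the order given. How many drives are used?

8 drives

Put 26 GB in drive 1; 38 GB remain.
Put 32 GB in drive 1; 6 GB remain.
Put 43 GB in drive 2; 21 GB remain.
Put 62 GB in drive 3; 2 GB remain.
Put 59 GB in drive 4; 5 GB remain.
Put 19 GB in drive 2; 2 GB remain.
Put 62 GB in drive 5; 2 GB remain.
Put 22 GB in drive 6; 42 GB remain.
Put 14 GB in drive 6; 28 GB remain.
Put 52 GB in drive 7; 12 GB remain.
Put 57 GB in drive 8; 7 GB remain.
Put 19 GB in drive 6; 9 GB remain.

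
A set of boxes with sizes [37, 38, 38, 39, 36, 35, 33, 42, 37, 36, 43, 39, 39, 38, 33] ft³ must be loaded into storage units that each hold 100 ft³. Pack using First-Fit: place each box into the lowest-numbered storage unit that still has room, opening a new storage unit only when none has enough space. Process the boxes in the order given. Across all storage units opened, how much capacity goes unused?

237

storage unit 1: place 37 ft³, 63 ft³ left
storage unit 1: place 38 ft³, 25 ft³ left
storage unit 2: place 38 ft³, 62 ft³ left
storage unit 2: place 39 ft³, 23 ft³ left
storage unit 3: place 36 ft³, 64 ft³ left
storage unit 3: place 35 ft³, 29 ft³ left
storage unit 4: place 33 ft³, 67 ft³ left
storage unit 4: place 42 ft³, 25 ft³ left
storage unit 5: place 37 ft³, 63 ft³ left
storage unit 5: place 36 ft³, 27 ft³ left
storage unit 6: place 43 ft³, 57 ft³ left
storage unit 6: place 39 ft³, 18 ft³ left
storage unit 7: place 39 ft³, 61 ft³ left
storage unit 7: place 38 ft³, 23 ft³ left
storage unit 8: place 33 ft³, 67 ft³ left
8 storage units × 100 ft³ = 800 ft³; used 563 ft³; unused 237 ft³.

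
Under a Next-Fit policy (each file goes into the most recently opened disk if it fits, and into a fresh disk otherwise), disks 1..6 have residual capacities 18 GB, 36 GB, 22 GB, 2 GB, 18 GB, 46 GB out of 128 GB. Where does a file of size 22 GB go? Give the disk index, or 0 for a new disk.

6

Next-Fit only looks at disk 6, which has 46 GB free.
22 GB fits there.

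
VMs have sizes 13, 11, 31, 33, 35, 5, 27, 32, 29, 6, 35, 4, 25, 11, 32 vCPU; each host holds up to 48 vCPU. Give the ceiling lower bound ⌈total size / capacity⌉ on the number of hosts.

7

Total size = 13 + 11 + 31 + 33 + 35 + 5 + 27 + 32 + 29 + 6 + 35 + 4 + 25 + 11 + 32 = 329 vCPU.
⌈329 / 48⌉ = 7.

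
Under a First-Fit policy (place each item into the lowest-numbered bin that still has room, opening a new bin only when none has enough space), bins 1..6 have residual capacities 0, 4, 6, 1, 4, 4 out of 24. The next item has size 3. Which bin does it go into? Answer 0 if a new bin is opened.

Bins with room: bin 2 (4), bin 3 (6), bin 5 (4), bin 6 (4).
The first with room is bin 2.

2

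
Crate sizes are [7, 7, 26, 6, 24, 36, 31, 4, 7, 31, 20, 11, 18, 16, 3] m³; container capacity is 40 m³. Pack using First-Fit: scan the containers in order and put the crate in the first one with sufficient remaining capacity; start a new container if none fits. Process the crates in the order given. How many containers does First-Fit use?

7 containers

Put 7 m³ in container 1; 33 m³ remain.
Put 7 m³ in container 1; 26 m³ remain.
Put 26 m³ in container 1; 0 m³ remain.
Put 6 m³ in container 2; 34 m³ remain.
Put 24 m³ in container 2; 10 m³ remain.
Put 36 m³ in container 3; 4 m³ remain.
Put 31 m³ in container 4; 9 m³ remain.
Put 4 m³ in container 2; 6 m³ remain.
Put 7 m³ in container 4; 2 m³ remain.
Put 31 m³ in container 5; 9 m³ remain.
Put 20 m³ in container 6; 20 m³ remain.
Put 11 m³ in container 6; 9 m³ remain.
Put 18 m³ in container 7; 22 m³ remain.
Put 16 m³ in container 7; 6 m³ remain.
Put 3 m³ in container 2; 3 m³ remain.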